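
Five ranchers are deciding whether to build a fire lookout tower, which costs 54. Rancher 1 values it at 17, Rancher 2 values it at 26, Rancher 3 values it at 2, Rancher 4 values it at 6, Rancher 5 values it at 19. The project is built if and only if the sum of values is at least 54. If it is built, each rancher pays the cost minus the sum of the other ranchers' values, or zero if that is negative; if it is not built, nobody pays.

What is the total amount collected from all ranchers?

14

Total value 70 ≥ cost 54, so it is built.
Rancher 1: others sum to 53; max(0, 54 - 53) = 1.
Rancher 2: others sum to 44; max(0, 54 - 44) = 10.
Rancher 3: others sum to 68; max(0, 54 - 68) = 0.
Rancher 4: others sum to 64; max(0, 54 - 64) = 0.
Rancher 5: others sum to 51; max(0, 54 - 51) = 3.
Total collected = 1 + 10 + 0 + 0 + 3 = 14.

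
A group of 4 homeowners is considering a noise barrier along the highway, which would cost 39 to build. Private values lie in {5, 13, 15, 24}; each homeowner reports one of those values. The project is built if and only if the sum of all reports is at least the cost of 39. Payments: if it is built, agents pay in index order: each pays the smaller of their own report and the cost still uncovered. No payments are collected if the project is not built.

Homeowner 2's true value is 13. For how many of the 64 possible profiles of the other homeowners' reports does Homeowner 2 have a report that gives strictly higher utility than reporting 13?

48

Others report (5, 5, 24): truth gives 0; report 5 gives 8 > 0. Violating.
Others report (5, 13, 24): truth gives 0; report 5 gives 8 > 0. Violating.
Others report (5, 15, 15): truth gives 0; report 5 gives 8 > 0. Violating.
Others report (5, 15, 24): truth gives 0; report 5 gives 8 > 0. Violating.
Others report (5, 5, 5): truth gives 0; no alternative beats it.
Others report (5, 5, 13): truth gives 0; no alternative beats it.
(Checking all 64 profiles: 48 have a profitable deviation, 16 do not.)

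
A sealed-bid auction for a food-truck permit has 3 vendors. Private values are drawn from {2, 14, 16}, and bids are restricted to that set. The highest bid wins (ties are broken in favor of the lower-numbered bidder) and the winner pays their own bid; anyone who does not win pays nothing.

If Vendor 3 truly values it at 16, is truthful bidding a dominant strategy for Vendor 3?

Consider the case where Vendor 1 bids 2 and Vendor 2 bids 2.
Truthful bid 16: wins, pays 16, utility 16 - 16 = 0.
Bid 14 instead: wins, pays 14, utility 16 - 14 = 2.
Since 2 > 0, bidding 14 is strictly better here, so truthful bidding is not dominant.

No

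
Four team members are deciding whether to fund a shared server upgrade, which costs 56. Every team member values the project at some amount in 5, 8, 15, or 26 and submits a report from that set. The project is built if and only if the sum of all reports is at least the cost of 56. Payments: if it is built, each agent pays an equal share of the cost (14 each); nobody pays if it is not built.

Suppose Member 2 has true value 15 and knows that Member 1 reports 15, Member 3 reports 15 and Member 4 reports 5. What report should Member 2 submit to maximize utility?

26

Report 5: project not built, utility 0.
Report 8: project not built, utility 0.
Report 15: project not built, utility 0.
Report 26: project built, pays 14, utility 15 - 14 = 1.
The best choice is 26 with utility 1.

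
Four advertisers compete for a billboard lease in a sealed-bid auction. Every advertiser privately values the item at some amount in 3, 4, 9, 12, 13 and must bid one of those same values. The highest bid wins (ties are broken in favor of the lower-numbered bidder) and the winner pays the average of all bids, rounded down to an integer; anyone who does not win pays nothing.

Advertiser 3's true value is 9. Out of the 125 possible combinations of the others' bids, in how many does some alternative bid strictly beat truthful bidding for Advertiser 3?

Others bid (3, 3, 3): truth gives 5; bid 4 gives 6 > 5. Violating.
Others bid (3, 3, 4): truth gives 5; bid 4 gives 6 > 5. Violating.
Others bid (3, 3, 12): truth gives 0; bid 12 gives 2 > 0. Violating.
Others bid (3, 3, 13): truth gives 0; bid 13 gives 1 > 0. Violating.
Others bid (3, 3, 9): truth gives 3; no alternative beats it.
Others bid (3, 4, 3): truth gives 5; no alternative beats it.
(Checking all 125 profiles: 32 have a profitable deviation, 93 do not.)

32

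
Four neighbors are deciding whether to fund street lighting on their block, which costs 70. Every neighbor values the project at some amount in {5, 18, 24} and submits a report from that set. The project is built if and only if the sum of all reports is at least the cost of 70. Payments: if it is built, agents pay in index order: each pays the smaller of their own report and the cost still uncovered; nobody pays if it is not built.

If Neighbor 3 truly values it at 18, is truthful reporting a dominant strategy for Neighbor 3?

Consider the case where Neighbor 1 reports 18, Neighbor 2 reports 24 and Neighbor 4 reports 24.
Truthful report 18: project built, pays 18, utility 18 - 18 = 0.
Report 5 instead: project built, pays 5, utility 18 - 5 = 13.
Since 13 > 0, reporting 5 is strictly better here, so truthful reporting is not dominant.

No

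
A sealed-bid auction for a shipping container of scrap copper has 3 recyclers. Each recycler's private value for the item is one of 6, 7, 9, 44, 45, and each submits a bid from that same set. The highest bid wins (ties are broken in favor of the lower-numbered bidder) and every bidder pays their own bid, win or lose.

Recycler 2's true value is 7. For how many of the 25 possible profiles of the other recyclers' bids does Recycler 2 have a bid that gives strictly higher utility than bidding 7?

23

Others bid (6, 9): truth gives -7; bid 9 gives -2 > -7. Violating.
Others bid (6, 44): truth gives -7; bid 6 gives -6 > -7. Violating.
Others bid (6, 45): truth gives -7; bid 6 gives -6 > -7. Violating.
Others bid (7, 6): truth gives -7; bid 9 gives -2 > -7. Violating.
Others bid (6, 6): truth gives 0; no alternative beats it.
Others bid (6, 7): truth gives 0; no alternative beats it.
(Checking all 25 profiles: 23 have a profitable deviation, 2 do not.)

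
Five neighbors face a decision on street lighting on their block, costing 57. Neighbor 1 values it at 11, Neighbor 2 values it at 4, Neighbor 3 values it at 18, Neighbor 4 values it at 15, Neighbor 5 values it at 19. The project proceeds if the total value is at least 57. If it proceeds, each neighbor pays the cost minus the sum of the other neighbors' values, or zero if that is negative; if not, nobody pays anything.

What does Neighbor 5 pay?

Total value 67 ≥ cost 57, so the project is built.
The other neighbors' values sum to 48.
Cost minus that sum is 57 - 48 = 9.

9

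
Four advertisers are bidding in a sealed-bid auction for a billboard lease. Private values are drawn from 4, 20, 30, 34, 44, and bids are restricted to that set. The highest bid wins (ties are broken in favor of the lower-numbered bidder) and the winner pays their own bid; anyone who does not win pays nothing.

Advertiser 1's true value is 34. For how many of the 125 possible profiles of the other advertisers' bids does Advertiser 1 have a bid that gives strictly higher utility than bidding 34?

Others bid (4, 4, 4): truth gives 0; bid 4 gives 30 > 0. Violating.
Others bid (4, 4, 20): truth gives 0; bid 20 gives 14 > 0. Violating.
Others bid (4, 4, 30): truth gives 0; bid 30 gives 4 > 0. Violating.
Others bid (4, 20, 4): truth gives 0; bid 20 gives 14 > 0. Violating.
Others bid (4, 4, 34): truth gives 0; no alternative beats it.
Others bid (4, 4, 44): truth gives 0; no alternative beats it.
(Checking all 125 profiles: 27 have a profitable deviation, 98 do not.)

27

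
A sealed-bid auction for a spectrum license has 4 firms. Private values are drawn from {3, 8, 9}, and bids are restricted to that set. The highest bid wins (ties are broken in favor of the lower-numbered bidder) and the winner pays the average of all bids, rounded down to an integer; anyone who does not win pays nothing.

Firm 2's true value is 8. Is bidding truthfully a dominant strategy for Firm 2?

No

Consider the case where Firm 1 bids 3, Firm 3 bids 3 and Firm 4 bids 9.
Truthful bid 8: loses, pays 0, utility 0.
Bid 9 instead: wins, pays 6, utility 8 - 6 = 2.
Since 2 > 0, bidding 9 is strictly better here, so truthful bidding is not dominant.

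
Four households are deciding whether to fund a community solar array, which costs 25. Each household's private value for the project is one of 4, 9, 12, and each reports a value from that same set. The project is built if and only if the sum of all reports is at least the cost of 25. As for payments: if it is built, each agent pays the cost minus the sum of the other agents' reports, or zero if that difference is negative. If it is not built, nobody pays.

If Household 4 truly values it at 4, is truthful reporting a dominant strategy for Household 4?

Check each profile of the others' reports and compare truth against every alternative report.
Others report (4, 4, 9): truth gives 0, best alternative gives -4.
Others report (4, 9, 4): truth gives 0, best alternative gives -4.
Others report (9, 4, 4): truth gives 0, best alternative gives -4.
Others report (4, 4, 12): truth gives 0, best alternative gives -1.
Others report (4, 12, 4): truth gives 0, best alternative gives -1.
Others report (12, 4, 4): truth gives 0, best alternative gives -1.
(Remaining 21 profiles checked similarly; truth is weakly best in each.)
In every case the truthful report is at least as good as any alternative, so it is a dominant strategy.

Yes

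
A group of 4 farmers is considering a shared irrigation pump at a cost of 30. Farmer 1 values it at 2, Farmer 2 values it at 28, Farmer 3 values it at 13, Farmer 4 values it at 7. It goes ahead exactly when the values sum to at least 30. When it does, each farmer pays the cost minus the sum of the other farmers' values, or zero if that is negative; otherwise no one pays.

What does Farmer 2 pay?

8

Total value 50 ≥ cost 30, so the project is built.
The other farmers' values sum to 22.
Cost minus that sum is 30 - 22 = 8.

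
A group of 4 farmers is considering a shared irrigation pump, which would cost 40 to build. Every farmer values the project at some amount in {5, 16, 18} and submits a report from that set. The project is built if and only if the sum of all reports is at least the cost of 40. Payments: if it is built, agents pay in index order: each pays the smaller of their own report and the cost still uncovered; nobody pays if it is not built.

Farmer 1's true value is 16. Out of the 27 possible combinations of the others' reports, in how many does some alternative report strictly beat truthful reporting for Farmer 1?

Others report (5, 16, 16): truth gives 0; report 5 gives 11 > 0. Violating.
Others report (5, 16, 18): truth gives 0; report 5 gives 11 > 0. Violating.
Others report (5, 18, 16): truth gives 0; report 5 gives 11 > 0. Violating.
Others report (5, 18, 18): truth gives 0; report 5 gives 11 > 0. Violating.
Others report (5, 5, 5): truth gives 0; no alternative beats it.
Others report (5, 5, 16): truth gives 0; no alternative beats it.
(Checking all 27 profiles: 20 have a profitable deviation, 7 do not.)

20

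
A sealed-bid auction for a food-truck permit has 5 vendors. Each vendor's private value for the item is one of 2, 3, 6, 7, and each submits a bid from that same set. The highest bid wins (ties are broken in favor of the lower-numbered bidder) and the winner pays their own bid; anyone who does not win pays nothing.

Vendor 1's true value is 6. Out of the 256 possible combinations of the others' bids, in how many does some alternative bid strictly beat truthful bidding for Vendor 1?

Others bid (2, 2, 2, 2): truth gives 0; bid 2 gives 4 > 0. Violating.
Others bid (2, 2, 2, 3): truth gives 0; bid 3 gives 3 > 0. Violating.
Others bid (2, 2, 3, 2): truth gives 0; bid 3 gives 3 > 0. Violating.
Others bid (2, 2, 3, 3): truth gives 0; bid 3 gives 3 > 0. Violating.
Others bid (2, 2, 2, 6): truth gives 0; no alternative beats it.
Others bid (2, 2, 2, 7): truth gives 0; no alternative beats it.
(Checking all 256 profiles: 16 have a profitable deviation, 240 do not.)

16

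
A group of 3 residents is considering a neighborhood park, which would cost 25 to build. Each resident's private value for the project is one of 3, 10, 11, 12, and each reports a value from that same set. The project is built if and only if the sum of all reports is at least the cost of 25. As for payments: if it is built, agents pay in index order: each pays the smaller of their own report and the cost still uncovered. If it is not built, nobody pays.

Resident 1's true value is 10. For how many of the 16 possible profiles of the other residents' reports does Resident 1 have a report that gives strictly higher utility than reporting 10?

Others report (10, 12): truth gives 0; report 3 gives 7 > 0. Violating.
Others report (11, 11): truth gives 0; report 3 gives 7 > 0. Violating.
Others report (11, 12): truth gives 0; report 3 gives 7 > 0. Violating.
Others report (12, 10): truth gives 0; report 3 gives 7 > 0. Violating.
Others report (3, 3): truth gives 0; no alternative beats it.
Others report (3, 10): truth gives 0; no alternative beats it.
(Checking all 16 profiles: 6 have a profitable deviation, 10 do not.)

6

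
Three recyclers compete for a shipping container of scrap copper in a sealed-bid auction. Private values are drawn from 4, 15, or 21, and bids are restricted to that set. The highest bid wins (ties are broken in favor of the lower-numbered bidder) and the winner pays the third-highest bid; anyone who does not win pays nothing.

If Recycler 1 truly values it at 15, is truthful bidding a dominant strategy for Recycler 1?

No

Consider the case where Recycler 2 bids 4 and Recycler 3 bids 21.
Truthful bid 15: loses, pays 0, utility 0.
Bid 21 instead: wins, pays 4, utility 15 - 4 = 11.
Since 11 > 0, bidding 21 is strictly better here, so truthful bidding is not dominant.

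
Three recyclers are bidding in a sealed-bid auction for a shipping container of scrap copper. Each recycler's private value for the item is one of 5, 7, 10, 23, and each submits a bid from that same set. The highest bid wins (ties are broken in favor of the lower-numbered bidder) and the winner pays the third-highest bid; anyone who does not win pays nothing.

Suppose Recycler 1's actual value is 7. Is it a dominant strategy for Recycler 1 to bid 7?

No

Consider the case where Recycler 2 bids 5 and Recycler 3 bids 10.
Truthful bid 7: loses, pays 0, utility 0.
Bid 10 instead: wins, pays 5, utility 7 - 5 = 2.
Since 2 > 0, bidding 10 is strictly better here, so truthful bidding is not dominant.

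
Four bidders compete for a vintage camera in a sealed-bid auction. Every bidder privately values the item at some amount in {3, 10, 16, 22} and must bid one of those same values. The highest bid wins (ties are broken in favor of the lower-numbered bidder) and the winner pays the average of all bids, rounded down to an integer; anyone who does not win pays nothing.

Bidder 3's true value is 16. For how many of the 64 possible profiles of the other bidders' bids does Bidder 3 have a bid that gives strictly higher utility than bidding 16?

18

Others bid (3, 3, 3): truth gives 10; bid 10 gives 12 > 10. Violating.
Others bid (3, 3, 10): truth gives 8; bid 10 gives 10 > 8. Violating.
Others bid (3, 3, 22): truth gives 0; bid 22 gives 4 > 0. Violating.
Others bid (3, 10, 22): truth gives 0; bid 22 gives 2 > 0. Violating.
Others bid (3, 3, 16): truth gives 7; no alternative beats it.
Others bid (3, 10, 3): truth gives 8; no alternative beats it.
(Checking all 64 profiles: 18 have a profitable deviation, 46 do not.)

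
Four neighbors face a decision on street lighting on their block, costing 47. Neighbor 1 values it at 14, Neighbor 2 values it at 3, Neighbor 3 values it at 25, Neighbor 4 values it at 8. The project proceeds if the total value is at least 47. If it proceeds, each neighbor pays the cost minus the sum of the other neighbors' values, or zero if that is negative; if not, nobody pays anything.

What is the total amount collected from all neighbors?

Total value 50 ≥ cost 47, so it is built.
Neighbor 1: others sum to 36; max(0, 47 - 36) = 11.
Neighbor 2: others sum to 47; max(0, 47 - 47) = 0.
Neighbor 3: others sum to 25; max(0, 47 - 25) = 22.
Neighbor 4: others sum to 42; max(0, 47 - 42) = 5.
Total collected = 11 + 0 + 22 + 5 = 38.

38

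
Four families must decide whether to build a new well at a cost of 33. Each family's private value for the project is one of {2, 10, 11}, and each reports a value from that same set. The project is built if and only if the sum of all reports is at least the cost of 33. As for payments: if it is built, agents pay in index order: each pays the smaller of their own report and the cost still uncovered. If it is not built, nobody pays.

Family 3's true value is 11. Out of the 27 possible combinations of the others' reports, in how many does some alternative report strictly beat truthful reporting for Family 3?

Others report (2, 10, 11): truth gives 0; report 10 gives 1 > 0. Violating.
Others report (2, 11, 10): truth gives 0; report 10 gives 1 > 0. Violating.
Others report (2, 11, 11): truth gives 0; report 10 gives 1 > 0. Violating.
Others report (10, 2, 11): truth gives 0; report 10 gives 1 > 0. Violating.
Others report (2, 2, 2): truth gives 0; no alternative beats it.
Others report (2, 2, 10): truth gives 0; no alternative beats it.
(Checking all 27 profiles: 17 have a profitable deviation, 10 do not.)

17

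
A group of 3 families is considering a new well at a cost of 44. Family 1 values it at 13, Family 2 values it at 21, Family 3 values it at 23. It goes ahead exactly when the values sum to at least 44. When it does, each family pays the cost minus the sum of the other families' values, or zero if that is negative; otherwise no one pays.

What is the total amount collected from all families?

18

Total value 57 ≥ cost 44, so it is built.
Family 1: others sum to 44; max(0, 44 - 44) = 0.
Family 2: others sum to 36; max(0, 44 - 36) = 8.
Family 3: others sum to 34; max(0, 44 - 34) = 10.
Total collected = 0 + 8 + 10 = 18.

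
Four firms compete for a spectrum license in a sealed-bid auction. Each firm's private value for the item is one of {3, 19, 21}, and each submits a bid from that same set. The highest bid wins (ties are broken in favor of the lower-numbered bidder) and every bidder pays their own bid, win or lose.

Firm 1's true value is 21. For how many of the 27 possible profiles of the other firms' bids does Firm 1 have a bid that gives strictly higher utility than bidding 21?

Others bid (3, 3, 3): truth gives 0; bid 3 gives 18 > 0. Violating.
Others bid (3, 3, 19): truth gives 0; bid 19 gives 2 > 0. Violating.
Others bid (3, 19, 3): truth gives 0; bid 19 gives 2 > 0. Violating.
Others bid (3, 19, 19): truth gives 0; bid 19 gives 2 > 0. Violating.
Others bid (3, 3, 21): truth gives 0; no alternative beats it.
Others bid (3, 19, 21): truth gives 0; no alternative beats it.
(Checking all 27 profiles: 8 have a profitable deviation, 19 do not.)

8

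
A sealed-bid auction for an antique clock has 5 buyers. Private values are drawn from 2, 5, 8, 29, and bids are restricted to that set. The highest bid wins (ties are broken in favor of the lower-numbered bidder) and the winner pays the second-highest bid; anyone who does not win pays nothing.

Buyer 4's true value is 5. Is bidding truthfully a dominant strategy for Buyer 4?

Check each profile of the others' bids and compare truth against every alternative bid.
Others bid (2, 2, 2, 2): truth gives 3, best alternative gives 3.
Others bid (2, 2, 2, 5): truth gives 0, best alternative gives 0.
Others bid (2, 2, 2, 8): truth gives 0, best alternative gives 0.
Others bid (2, 2, 2, 29): truth gives 0, best alternative gives 0.
Others bid (2, 2, 5, 2): truth gives 0, best alternative gives 0.
Others bid (2, 2, 5, 5): truth gives 0, best alternative gives 0.
(Remaining 250 profiles checked similarly; truth is weakly best in each.)
In every case the truthful bid is at least as good as any alternative, so it is a dominant strategy.

Yes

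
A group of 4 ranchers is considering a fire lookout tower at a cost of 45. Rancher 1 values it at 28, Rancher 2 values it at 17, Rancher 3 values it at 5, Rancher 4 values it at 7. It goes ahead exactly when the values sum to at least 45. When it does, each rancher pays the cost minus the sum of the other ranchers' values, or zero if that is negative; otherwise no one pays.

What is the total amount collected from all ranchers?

21

Total value 57 ≥ cost 45, so it is built.
Rancher 1: others sum to 29; max(0, 45 - 29) = 16.
Rancher 2: others sum to 40; max(0, 45 - 40) = 5.
Rancher 3: others sum to 52; max(0, 45 - 52) = 0.
Rancher 4: others sum to 50; max(0, 45 - 50) = 0.
Total collected = 16 + 5 + 0 + 0 = 21.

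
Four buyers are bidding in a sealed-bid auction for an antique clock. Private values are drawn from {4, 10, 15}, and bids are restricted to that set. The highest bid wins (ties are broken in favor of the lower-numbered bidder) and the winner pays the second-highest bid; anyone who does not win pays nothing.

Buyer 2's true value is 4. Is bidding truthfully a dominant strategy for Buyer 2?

Check each profile of the others' bids and compare truth against every alternative bid.
Others bid (4, 4, 10): truth gives 0, best alternative gives -6.
Others bid (4, 10, 4): truth gives 0, best alternative gives -6.
Others bid (4, 10, 10): truth gives 0, best alternative gives -6.
Others bid (4, 4, 4): truth gives 0, best alternative gives 0.
Others bid (4, 4, 15): truth gives 0, best alternative gives 0.
Others bid (4, 10, 15): truth gives 0, best alternative gives 0.
(Remaining 21 profiles checked similarly; truth is weakly best in each.)
In every case the truthful bid is at least as good as any alternative, so it is a dominant strategy.

Yes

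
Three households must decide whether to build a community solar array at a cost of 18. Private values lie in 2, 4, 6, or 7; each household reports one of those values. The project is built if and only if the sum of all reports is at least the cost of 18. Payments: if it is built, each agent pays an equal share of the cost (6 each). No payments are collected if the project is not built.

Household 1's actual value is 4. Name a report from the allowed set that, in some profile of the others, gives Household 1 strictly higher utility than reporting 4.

2

Suppose Household 2 reports 7 and Household 3 reports 7.
Report 4: project built, pays 6, utility 4 - 6 = -2.
Report 2: project not built, utility 0.
So reporting 2 beats truth here (0 > -2).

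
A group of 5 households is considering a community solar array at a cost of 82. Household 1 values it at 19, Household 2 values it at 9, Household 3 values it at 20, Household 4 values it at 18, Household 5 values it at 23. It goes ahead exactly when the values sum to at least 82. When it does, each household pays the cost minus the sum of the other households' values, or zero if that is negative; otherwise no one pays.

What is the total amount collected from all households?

54

Total value 89 ≥ cost 82, so it is built.
Household 1: others sum to 70; max(0, 82 - 70) = 12.
Household 2: others sum to 80; max(0, 82 - 80) = 2.
Household 3: others sum to 69; max(0, 82 - 69) = 13.
Household 4: others sum to 71; max(0, 82 - 71) = 11.
Household 5: others sum to 66; max(0, 82 - 66) = 16.
Total collected = 12 + 2 + 13 + 11 + 16 = 54.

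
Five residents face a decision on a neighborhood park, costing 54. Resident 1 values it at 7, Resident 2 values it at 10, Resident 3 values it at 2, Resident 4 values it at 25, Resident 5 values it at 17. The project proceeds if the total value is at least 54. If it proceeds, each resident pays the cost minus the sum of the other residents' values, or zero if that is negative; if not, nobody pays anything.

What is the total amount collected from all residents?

Total value 61 ≥ cost 54, so it is built.
Resident 1: others sum to 54; max(0, 54 - 54) = 0.
Resident 2: others sum to 51; max(0, 54 - 51) = 3.
Resident 3: others sum to 59; max(0, 54 - 59) = 0.
Resident 4: others sum to 36; max(0, 54 - 36) = 18.
Resident 5: others sum to 44; max(0, 54 - 44) = 10.
Total collected = 0 + 3 + 0 + 18 + 10 = 31.

31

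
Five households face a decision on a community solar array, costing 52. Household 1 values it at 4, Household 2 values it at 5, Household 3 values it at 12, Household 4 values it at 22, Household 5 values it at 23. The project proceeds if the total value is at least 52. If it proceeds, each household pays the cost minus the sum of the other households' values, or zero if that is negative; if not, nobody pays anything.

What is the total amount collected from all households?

Total value 66 ≥ cost 52, so it is built.
Household 1: others sum to 62; max(0, 52 - 62) = 0.
Household 2: others sum to 61; max(0, 52 - 61) = 0.
Household 3: others sum to 54; max(0, 52 - 54) = 0.
Household 4: others sum to 44; max(0, 52 - 44) = 8.
Household 5: others sum to 43; max(0, 52 - 43) = 9.
Total collected = 0 + 0 + 0 + 8 + 9 = 17.

17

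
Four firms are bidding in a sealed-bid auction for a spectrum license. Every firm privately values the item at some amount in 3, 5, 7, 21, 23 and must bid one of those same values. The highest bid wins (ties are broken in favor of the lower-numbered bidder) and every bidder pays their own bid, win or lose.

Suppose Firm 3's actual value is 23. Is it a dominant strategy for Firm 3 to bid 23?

Consider the case where Firm 1 bids 3, Firm 2 bids 3 and Firm 4 bids 3.
Truthful bid 23: wins, pays 23, utility 23 - 23 = 0.
Bid 5 instead: wins, pays 5, utility 23 - 5 = 18.
Since 18 > 0, bidding 5 is strictly better here, so truthful bidding is not dominant.

No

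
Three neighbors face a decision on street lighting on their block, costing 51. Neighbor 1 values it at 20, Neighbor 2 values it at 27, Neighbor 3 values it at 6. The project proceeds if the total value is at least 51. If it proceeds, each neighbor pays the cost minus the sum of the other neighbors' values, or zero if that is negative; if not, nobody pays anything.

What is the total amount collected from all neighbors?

47

Total value 53 ≥ cost 51, so it is built.
Neighbor 1: others sum to 33; max(0, 51 - 33) = 18.
Neighbor 2: others sum to 26; max(0, 51 - 26) = 25.
Neighbor 3: others sum to 47; max(0, 51 - 47) = 4.
Total collected = 18 + 25 + 4 = 47.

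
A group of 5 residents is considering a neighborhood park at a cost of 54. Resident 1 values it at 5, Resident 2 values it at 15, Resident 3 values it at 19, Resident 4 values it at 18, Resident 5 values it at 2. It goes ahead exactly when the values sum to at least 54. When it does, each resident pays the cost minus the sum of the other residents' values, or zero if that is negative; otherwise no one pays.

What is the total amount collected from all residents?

Total value 59 ≥ cost 54, so it is built.
Resident 1: others sum to 54; max(0, 54 - 54) = 0.
Resident 2: others sum to 44; max(0, 54 - 44) = 10.
Resident 3: others sum to 40; max(0, 54 - 40) = 14.
Resident 4: others sum to 41; max(0, 54 - 41) = 13.
Resident 5: others sum to 57; max(0, 54 - 57) = 0.
Total collected = 0 + 10 + 14 + 13 + 0 = 37.

37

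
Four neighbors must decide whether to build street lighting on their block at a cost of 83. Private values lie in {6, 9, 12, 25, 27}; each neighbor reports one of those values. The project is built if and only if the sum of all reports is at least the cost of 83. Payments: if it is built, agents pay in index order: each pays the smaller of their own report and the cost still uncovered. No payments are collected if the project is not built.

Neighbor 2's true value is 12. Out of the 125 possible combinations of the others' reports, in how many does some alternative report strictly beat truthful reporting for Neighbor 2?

8

Others report (25, 25, 25): truth gives 0; report 9 gives 3 > 0. Violating.
Others report (25, 25, 27): truth gives 0; report 6 gives 6 > 0. Violating.
Others report (25, 27, 25): truth gives 0; report 6 gives 6 > 0. Violating.
Others report (25, 27, 27): truth gives 0; report 6 gives 6 > 0. Violating.
Others report (6, 6, 6): truth gives 0; no alternative beats it.
Others report (6, 6, 9): truth gives 0; no alternative beats it.
(Checking all 125 profiles: 8 have a profitable deviation, 117 do not.)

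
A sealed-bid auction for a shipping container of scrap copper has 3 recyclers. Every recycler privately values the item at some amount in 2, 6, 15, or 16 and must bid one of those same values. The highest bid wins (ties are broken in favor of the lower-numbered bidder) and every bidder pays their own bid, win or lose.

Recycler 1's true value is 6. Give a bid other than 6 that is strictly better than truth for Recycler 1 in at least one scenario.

Suppose Recycler 2 bids 2 and Recycler 3 bids 2.
Bid 6: wins, pays 6, utility 6 - 6 = 0.
Bid 2: wins, pays 2, utility 6 - 2 = 4.
So bidding 2 beats truth here (4 > 0).

2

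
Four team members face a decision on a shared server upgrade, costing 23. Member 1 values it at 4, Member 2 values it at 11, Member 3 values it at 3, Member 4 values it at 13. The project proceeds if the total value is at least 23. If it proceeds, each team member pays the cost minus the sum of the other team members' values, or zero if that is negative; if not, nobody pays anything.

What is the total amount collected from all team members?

Total value 31 ≥ cost 23, so it is built.
Member 1: others sum to 27; max(0, 23 - 27) = 0.
Member 2: others sum to 20; max(0, 23 - 20) = 3.
Member 3: others sum to 28; max(0, 23 - 28) = 0.
Member 4: others sum to 18; max(0, 23 - 18) = 5.
Total collected = 0 + 3 + 0 + 5 = 8.

8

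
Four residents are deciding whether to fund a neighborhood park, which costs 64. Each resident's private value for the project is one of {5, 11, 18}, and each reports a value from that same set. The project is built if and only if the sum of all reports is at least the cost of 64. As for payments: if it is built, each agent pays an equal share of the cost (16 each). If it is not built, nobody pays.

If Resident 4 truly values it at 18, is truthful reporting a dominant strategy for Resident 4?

Yes

Check each profile of the others' reports and compare truth against every alternative report.
Others report (11, 18, 18): truth gives 2, best alternative gives 0.
Others report (18, 11, 18): truth gives 2, best alternative gives 0.
Others report (18, 18, 11): truth gives 2, best alternative gives 0.
Others report (18, 18, 18): truth gives 2, best alternative gives 2.
Others report (5, 5, 5): truth gives 0, best alternative gives 0.
Others report (5, 5, 11): truth gives 0, best alternative gives 0.
(Remaining 21 profiles checked similarly; truth is weakly best in each.)
In every case the truthful report is at least as good as any alternative, so it is a dominant strategy.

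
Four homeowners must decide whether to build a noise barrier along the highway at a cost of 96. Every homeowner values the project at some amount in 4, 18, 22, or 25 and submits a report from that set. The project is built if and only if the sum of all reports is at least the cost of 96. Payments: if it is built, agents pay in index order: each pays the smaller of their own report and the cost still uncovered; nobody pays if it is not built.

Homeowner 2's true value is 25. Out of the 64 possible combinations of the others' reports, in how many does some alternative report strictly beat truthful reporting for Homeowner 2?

Others report (25, 25, 25): truth gives 0; report 22 gives 3 > 0. Violating.
Others report (4, 4, 4): truth gives 0; no alternative beats it.
Others report (4, 4, 18): truth gives 0; no alternative beats it.
(Checking all 64 profiles: 1 has a profitable deviation, 63 do not.)

1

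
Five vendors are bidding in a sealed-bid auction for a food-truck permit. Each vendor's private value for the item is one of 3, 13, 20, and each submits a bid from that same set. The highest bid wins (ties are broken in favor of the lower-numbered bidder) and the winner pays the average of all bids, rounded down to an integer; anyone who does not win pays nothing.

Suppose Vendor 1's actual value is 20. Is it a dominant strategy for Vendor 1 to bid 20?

No

Consider the case where Vendor 2 bids 3, Vendor 3 bids 3, Vendor 4 bids 3 and Vendor 5 bids 3.
Truthful bid 20: wins, pays 6, utility 20 - 6 = 14.
Bid 3 instead: wins, pays 3, utility 20 - 3 = 17.
Since 17 > 14, bidding 3 is strictly better here, so truthful bidding is not dominant.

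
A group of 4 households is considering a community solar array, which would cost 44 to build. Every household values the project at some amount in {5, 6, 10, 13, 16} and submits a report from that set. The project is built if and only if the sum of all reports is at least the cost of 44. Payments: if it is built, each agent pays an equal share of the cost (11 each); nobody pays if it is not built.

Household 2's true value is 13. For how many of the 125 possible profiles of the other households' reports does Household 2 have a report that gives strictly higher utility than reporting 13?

16

Others report (5, 10, 13): truth gives 0; report 16 gives 2 > 0. Violating.
Others report (5, 13, 10): truth gives 0; report 16 gives 2 > 0. Violating.
Others report (6, 6, 16): truth gives 0; report 16 gives 2 > 0. Violating.
Others report (6, 10, 13): truth gives 0; report 16 gives 2 > 0. Violating.
Others report (5, 5, 5): truth gives 0; no alternative beats it.
Others report (5, 5, 6): truth gives 0; no alternative beats it.
(Checking all 125 profiles: 16 have a profitable deviation, 109 do not.)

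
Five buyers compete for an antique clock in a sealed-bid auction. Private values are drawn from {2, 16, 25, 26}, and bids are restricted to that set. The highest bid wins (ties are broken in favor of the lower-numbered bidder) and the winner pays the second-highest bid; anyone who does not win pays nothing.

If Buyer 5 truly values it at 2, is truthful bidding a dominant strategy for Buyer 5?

Yes

Check each profile of the others' bids and compare truth against every alternative bid.
Others bid (2, 2, 2, 2): truth gives 0, best alternative gives 0.
Others bid (2, 2, 2, 16): truth gives 0, best alternative gives 0.
Others bid (2, 2, 2, 25): truth gives 0, best alternative gives 0.
Others bid (2, 2, 2, 26): truth gives 0, best alternative gives 0.
Others bid (2, 2, 16, 2): truth gives 0, best alternative gives 0.
Others bid (2, 2, 16, 16): truth gives 0, best alternative gives 0.
(Remaining 250 profiles checked similarly; truth is weakly best in each.)
In every case the truthful bid is at least as good as any alternative, so it is a dominant strategy.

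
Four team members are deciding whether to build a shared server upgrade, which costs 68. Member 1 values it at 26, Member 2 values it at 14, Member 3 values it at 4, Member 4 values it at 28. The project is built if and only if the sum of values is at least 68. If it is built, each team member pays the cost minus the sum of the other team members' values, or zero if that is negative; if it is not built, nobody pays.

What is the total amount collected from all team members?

Total value 72 ≥ cost 68, so it is built.
Member 1: others sum to 46; max(0, 68 - 46) = 22.
Member 2: others sum to 58; max(0, 68 - 58) = 10.
Member 3: others sum to 68; max(0, 68 - 68) = 0.
Member 4: others sum to 44; max(0, 68 - 44) = 24.
Total collected = 22 + 10 + 0 + 24 = 56.

56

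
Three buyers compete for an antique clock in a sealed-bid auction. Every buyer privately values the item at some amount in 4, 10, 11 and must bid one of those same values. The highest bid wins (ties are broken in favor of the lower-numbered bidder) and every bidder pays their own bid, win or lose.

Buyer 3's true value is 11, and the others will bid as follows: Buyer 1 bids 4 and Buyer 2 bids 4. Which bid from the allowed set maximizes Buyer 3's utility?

Bid 4: loses but pays 4, utility -4.
Bid 10: wins, pays 10, utility 11 - 10 = 1.
Bid 11: wins, pays 11, utility 11 - 11 = 0.
The best choice is 10 with utility 1.

10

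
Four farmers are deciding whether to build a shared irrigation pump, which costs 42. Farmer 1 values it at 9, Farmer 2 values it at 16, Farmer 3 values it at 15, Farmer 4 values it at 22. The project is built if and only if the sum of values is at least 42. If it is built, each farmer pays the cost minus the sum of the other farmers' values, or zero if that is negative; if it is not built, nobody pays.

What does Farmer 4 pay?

Total value 62 ≥ cost 42, so the project is built.
The other farmers' values sum to 40.
Cost minus that sum is 42 - 40 = 2.

2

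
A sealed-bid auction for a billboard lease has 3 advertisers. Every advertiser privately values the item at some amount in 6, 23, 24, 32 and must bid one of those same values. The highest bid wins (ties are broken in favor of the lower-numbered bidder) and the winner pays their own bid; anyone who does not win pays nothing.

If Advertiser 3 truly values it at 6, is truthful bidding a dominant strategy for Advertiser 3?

Check each profile of the others' bids and compare truth against every alternative bid.
Others bid (6, 6): truth gives 0, best alternative gives -17.
Others bid (6, 23): truth gives 0, best alternative gives 0.
Others bid (6, 24): truth gives 0, best alternative gives 0.
Others bid (6, 32): truth gives 0, best alternative gives 0.
Others bid (23, 6): truth gives 0, best alternative gives 0.
Others bid (23, 23): truth gives 0, best alternative gives 0.
(Remaining 10 profiles checked similarly; truth is weakly best in each.)
In every case the truthful bid is at least as good as any alternative, so it is a dominant strategy.

Yes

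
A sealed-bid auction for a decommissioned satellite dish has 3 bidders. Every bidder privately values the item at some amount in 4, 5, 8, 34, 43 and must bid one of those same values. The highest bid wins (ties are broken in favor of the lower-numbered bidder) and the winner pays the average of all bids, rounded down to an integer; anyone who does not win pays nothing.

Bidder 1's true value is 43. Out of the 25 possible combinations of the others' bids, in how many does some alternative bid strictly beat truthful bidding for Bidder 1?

Others bid (4, 4): truth gives 26; bid 4 gives 39 > 26. Violating.
Others bid (4, 5): truth gives 26; bid 5 gives 39 > 26. Violating.
Others bid (4, 8): truth gives 25; bid 8 gives 37 > 25. Violating.
Others bid (4, 34): truth gives 16; bid 34 gives 19 > 16. Violating.
Others bid (4, 43): truth gives 13; no alternative beats it.
Others bid (5, 43): truth gives 13; no alternative beats it.
(Checking all 25 profiles: 16 have a profitable deviation, 9 do not.)

16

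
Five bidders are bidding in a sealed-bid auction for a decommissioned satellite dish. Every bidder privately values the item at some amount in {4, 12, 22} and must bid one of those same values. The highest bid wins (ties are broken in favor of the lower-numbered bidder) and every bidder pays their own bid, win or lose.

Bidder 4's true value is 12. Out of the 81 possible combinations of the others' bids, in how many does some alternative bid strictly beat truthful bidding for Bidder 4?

Others bid (4, 4, 4, 22): truth gives -12; bid 4 gives -4 > -12. Violating.
Others bid (4, 4, 12, 4): truth gives -12; bid 4 gives -4 > -12. Violating.
Others bid (4, 4, 12, 12): truth gives -12; bid 4 gives -4 > -12. Violating.
Others bid (4, 4, 12, 22): truth gives -12; bid 4 gives -4 > -12. Violating.
Others bid (4, 4, 4, 4): truth gives 0; no alternative beats it.
Others bid (4, 4, 4, 12): truth gives 0; no alternative beats it.
(Checking all 81 profiles: 79 have a profitable deviation, 2 do not.)

79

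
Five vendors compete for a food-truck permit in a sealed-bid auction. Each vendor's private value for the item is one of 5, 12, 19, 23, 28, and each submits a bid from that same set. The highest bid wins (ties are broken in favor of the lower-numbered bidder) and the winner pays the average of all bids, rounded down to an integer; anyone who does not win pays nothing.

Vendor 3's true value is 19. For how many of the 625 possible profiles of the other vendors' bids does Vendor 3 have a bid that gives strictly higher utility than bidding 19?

202

Others bid (5, 5, 5, 5): truth gives 12; bid 12 gives 13 > 12. Violating.
Others bid (5, 5, 5, 12): truth gives 10; bid 12 gives 12 > 10. Violating.
Others bid (5, 5, 5, 23): truth gives 0; bid 23 gives 7 > 0. Violating.
Others bid (5, 5, 5, 28): truth gives 0; bid 28 gives 5 > 0. Violating.
Others bid (5, 5, 5, 19): truth gives 9; no alternative beats it.
Others bid (5, 5, 12, 19): truth gives 7; no alternative beats it.
(Checking all 625 profiles: 202 have a profitable deviation, 423 do not.)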